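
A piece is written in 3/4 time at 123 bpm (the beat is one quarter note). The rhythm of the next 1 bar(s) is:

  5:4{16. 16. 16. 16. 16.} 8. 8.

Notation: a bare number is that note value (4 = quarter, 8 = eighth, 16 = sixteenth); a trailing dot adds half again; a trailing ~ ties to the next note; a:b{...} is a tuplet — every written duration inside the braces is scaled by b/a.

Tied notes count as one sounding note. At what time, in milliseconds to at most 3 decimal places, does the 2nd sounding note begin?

1. 0.0ms @ 0 + 146.341ms (3/10)
2. 146.341ms @ 3/10 + 146.341ms (3/10)
3. 292.683ms @ 3/5 + 146.341ms (3/10)
4. 439.024ms @ 9/10 + 146.341ms (3/10)
5. 585.366ms @ 6/5 + 146.341ms (3/10)
6. 731.707ms @ 3/2 + 365.854ms (3/4)
7. 1097.561ms @ 9/4 + 365.854ms (3/4)

note 2 onset = 3/10b = 146.341ms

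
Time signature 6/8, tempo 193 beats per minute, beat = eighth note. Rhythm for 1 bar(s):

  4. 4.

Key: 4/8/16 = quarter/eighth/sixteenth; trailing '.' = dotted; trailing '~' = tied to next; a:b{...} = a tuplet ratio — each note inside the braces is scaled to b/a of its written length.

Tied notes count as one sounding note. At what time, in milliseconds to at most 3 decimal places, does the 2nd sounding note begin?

note 2 onset = 3b = 932.642ms

1. 0.0ms @ 0 + 932.642ms (3)
2. 932.642ms @ 3 + 932.642ms (3)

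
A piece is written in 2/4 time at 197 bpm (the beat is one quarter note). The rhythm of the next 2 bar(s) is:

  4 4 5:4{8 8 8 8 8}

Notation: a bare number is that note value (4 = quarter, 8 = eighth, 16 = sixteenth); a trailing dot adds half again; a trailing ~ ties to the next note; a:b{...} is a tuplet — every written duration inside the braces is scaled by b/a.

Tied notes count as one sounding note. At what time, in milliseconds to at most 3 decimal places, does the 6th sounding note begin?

note 6 onset = 16/5b = 974.619ms

1. 0.0ms @ 0 + 304.569ms (1)
2. 304.569ms @ 1 + 304.569ms (1)
3. 609.137ms @ 2 + 121.827ms (2/5)
4. 730.964ms @ 12/5 + 121.827ms (2/5)
5. 852.792ms @ 14/5 + 121.827ms (2/5)
6. 974.619ms @ 16/5 + 121.827ms (2/5)
7. 1096.447ms @ 18/5 + 121.827ms (2/5)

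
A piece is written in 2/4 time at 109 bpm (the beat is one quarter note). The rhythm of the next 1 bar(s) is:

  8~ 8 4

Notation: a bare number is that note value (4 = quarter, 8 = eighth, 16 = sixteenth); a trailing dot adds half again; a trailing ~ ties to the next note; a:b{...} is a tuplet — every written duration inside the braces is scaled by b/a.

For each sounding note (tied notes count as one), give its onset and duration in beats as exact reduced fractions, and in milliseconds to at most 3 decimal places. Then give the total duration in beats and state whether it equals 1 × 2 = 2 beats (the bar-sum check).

1) 0.0ms=0b +550.459ms=1b
2) 550.459ms=1b +550.459ms=1b
Σ=2b of 2 (109bpm 2/4) — PASS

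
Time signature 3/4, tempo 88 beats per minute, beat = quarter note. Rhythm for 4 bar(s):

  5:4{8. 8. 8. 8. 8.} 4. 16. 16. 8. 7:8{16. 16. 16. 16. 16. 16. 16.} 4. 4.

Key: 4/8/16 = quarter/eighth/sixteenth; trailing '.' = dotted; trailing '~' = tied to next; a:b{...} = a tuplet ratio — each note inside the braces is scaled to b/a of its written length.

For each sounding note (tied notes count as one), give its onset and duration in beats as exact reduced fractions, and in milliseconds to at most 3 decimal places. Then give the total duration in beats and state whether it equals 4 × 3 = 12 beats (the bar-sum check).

1) 0.0ms=0b +409.091ms=3/5b
2) 409.091ms=3/5b +409.091ms=3/5b
3) 818.182ms=6/5b +409.091ms=3/5b
4) 1227.273ms=9/5b +409.091ms=3/5b
5) 1636.364ms=12/5b +409.091ms=3/5b
6) 2045.455ms=3b +1022.727ms=3/2b
7) 3068.182ms=9/2b +255.682ms=3/8b
8) 3323.864ms=39/8b +255.682ms=3/8b
9) 3579.545ms=21/4b +511.364ms=3/4b
10) 4090.909ms=6b +292.208ms=3/7b
11) 4383.117ms=45/7b +292.208ms=3/7b
12) 4675.325ms=48/7b +292.208ms=3/7b
13) 4967.532ms=51/7b +292.208ms=3/7b
14) 5259.74ms=54/7b +292.208ms=3/7b
15) 5551.948ms=57/7b +292.208ms=3/7b
16) 5844.156ms=60/7b +292.208ms=3/7b
17) 6136.364ms=9b +1022.727ms=3/2b
18) 7159.091ms=21/2b +1022.727ms=3/2b
Σ=12b of 12 (88bpm 3/4) — PASS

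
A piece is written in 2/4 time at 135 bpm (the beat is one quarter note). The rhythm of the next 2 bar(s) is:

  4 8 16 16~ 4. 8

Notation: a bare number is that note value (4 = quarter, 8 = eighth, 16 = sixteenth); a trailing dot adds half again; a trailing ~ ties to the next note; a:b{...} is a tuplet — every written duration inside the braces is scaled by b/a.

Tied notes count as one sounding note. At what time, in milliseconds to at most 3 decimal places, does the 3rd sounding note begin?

1. 0.0ms @ 0 + 444.444ms (1)
2. 444.444ms @ 1 + 222.222ms (1/2)
3. 666.667ms @ 3/2 + 111.111ms (1/4)
4. 777.778ms @ 7/4 + 777.778ms (7/4)
5. 1555.556ms @ 7/2 + 222.222ms (1/2)

note 3 onset = 3/2b = 666.667ms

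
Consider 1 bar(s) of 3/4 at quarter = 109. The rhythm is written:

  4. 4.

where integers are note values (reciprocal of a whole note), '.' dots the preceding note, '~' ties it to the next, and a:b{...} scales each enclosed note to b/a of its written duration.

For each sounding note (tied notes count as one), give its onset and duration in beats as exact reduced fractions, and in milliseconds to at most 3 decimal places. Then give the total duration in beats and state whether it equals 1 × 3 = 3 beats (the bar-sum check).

1) 0.0ms=0b +825.688ms=3/2b
2) 825.688ms=3/2b +825.688ms=3/2b
Σ=3b of 3 (109bpm 3/4) — PASS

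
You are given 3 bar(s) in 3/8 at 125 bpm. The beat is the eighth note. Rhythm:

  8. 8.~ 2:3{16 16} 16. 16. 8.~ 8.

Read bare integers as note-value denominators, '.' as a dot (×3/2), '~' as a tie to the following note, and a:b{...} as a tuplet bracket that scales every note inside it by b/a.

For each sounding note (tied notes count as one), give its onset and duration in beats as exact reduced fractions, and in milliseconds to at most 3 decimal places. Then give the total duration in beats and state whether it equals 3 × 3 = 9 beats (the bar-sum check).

1) 0.0ms=0b +720.0ms=3/2b
2) 720.0ms=3/2b +1080.0ms=9/4b
3) 1800.0ms=15/4b +360.0ms=3/4b
4) 2160.0ms=9/2b +360.0ms=3/4b
5) 2520.0ms=21/4b +360.0ms=3/4b
6) 2880.0ms=6b +1440.0ms=3b
Σ=9b of 9 (125bpm 3/8) — PASS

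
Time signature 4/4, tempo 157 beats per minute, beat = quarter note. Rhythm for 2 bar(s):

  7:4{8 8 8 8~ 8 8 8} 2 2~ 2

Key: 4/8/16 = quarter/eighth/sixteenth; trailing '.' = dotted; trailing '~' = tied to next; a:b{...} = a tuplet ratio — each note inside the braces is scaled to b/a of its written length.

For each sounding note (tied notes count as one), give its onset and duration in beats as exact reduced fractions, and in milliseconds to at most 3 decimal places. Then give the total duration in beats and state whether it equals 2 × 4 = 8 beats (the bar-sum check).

1) 0.0ms=0b +109.19ms=2/7b
2) 109.19ms=2/7b +109.19ms=2/7b
3) 218.38ms=4/7b +109.19ms=2/7b
4) 327.571ms=6/7b +218.38ms=4/7b
5) 545.951ms=10/7b +109.19ms=2/7b
6) 655.141ms=12/7b +109.19ms=2/7b
7) 764.331ms=2b +764.331ms=2b
8) 1528.662ms=4b +1528.662ms=4b
Σ=8b of 8 (157bpm 4/4) — PASS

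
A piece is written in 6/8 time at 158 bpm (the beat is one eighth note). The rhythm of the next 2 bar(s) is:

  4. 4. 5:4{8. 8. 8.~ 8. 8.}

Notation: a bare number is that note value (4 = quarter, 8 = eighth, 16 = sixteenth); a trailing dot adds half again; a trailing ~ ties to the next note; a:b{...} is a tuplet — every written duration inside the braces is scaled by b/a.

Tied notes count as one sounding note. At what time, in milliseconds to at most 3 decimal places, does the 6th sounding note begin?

note 6 onset = 54/5b = 4101.266ms

1. 0.0ms @ 0 + 1139.241ms (3)
2. 1139.241ms @ 3 + 1139.241ms (3)
3. 2278.481ms @ 6 + 455.696ms (6/5)
4. 2734.177ms @ 36/5 + 455.696ms (6/5)
5. 3189.873ms @ 42/5 + 911.392ms (12/5)
6. 4101.266ms @ 54/5 + 455.696ms (6/5)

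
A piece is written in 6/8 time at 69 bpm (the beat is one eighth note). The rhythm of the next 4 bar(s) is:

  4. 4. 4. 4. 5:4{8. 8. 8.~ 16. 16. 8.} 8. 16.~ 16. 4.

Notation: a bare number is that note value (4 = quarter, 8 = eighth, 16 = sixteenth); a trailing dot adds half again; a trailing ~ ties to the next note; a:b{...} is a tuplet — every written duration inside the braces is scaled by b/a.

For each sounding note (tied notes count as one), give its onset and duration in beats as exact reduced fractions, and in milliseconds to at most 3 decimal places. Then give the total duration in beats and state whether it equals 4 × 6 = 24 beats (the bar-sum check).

1) 0.0ms=0b +2608.696ms=3b
2) 2608.696ms=3b +2608.696ms=3b
3) 5217.391ms=6b +2608.696ms=3b
4) 7826.087ms=9b +2608.696ms=3b
5) 10434.783ms=12b +1043.478ms=6/5b
6) 11478.261ms=66/5b +1043.478ms=6/5b
7) 12521.739ms=72/5b +1565.217ms=9/5b
8) 14086.957ms=81/5b +521.739ms=3/5b
9) 14608.696ms=84/5b +1043.478ms=6/5b
10) 15652.174ms=18b +1304.348ms=3/2b
11) 16956.522ms=39/2b +1304.348ms=3/2b
12) 18260.87ms=21b +2608.696ms=3b
Σ=24b of 24 (69bpm 6/8) — PASS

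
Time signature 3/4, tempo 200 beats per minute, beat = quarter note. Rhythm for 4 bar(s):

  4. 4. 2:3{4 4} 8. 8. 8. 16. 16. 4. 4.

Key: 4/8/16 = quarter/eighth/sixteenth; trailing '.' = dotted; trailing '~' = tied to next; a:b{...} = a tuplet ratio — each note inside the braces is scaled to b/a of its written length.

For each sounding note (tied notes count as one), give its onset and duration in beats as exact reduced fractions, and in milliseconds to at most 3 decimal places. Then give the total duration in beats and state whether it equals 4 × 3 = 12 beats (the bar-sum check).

1) 0.0ms=0b +450.0ms=3/2b
2) 450.0ms=3/2b +450.0ms=3/2b
3) 900.0ms=3b +450.0ms=3/2b
4) 1350.0ms=9/2b +450.0ms=3/2b
5) 1800.0ms=6b +225.0ms=3/4b
6) 2025.0ms=27/4b +225.0ms=3/4b
7) 2250.0ms=15/2b +225.0ms=3/4b
8) 2475.0ms=33/4b +112.5ms=3/8b
9) 2587.5ms=69/8b +112.5ms=3/8b
10) 2700.0ms=9b +450.0ms=3/2b
11) 3150.0ms=21/2b +450.0ms=3/2b
Σ=12b of 12 (200bpm 3/4) — PASS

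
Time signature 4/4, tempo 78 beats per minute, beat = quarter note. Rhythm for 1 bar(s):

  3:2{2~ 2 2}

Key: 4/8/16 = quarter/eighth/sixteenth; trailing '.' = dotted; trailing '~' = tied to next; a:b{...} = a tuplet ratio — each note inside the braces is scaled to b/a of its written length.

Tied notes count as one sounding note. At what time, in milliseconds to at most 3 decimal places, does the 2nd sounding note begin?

1. 0.0ms @ 0 + 2051.282ms (8/3)
2. 2051.282ms @ 8/3 + 1025.641ms (4/3)

note 2 onset = 8/3b = 2051.282ms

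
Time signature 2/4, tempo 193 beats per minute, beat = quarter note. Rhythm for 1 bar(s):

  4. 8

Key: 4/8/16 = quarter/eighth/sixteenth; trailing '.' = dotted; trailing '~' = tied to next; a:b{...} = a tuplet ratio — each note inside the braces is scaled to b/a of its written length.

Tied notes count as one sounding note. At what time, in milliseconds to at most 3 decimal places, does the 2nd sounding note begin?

1. 0.0ms @ 0 + 466.321ms (3/2)
2. 466.321ms @ 3/2 + 155.44ms (1/2)

note 2 onset = 3/2b = 466.321ms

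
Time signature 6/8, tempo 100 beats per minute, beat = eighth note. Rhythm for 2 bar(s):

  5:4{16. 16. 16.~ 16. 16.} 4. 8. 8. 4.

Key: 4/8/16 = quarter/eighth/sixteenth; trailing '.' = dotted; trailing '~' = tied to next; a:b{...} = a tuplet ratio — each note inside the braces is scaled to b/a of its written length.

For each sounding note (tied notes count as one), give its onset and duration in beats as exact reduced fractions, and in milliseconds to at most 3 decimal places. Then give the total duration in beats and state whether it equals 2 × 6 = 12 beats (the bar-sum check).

1) 0.0ms=0b +360.0ms=3/5b
2) 360.0ms=3/5b +360.0ms=3/5b
3) 720.0ms=6/5b +720.0ms=6/5b
4) 1440.0ms=12/5b +360.0ms=3/5b
5) 1800.0ms=3b +1800.0ms=3b
6) 3600.0ms=6b +900.0ms=3/2b
7) 4500.0ms=15/2b +900.0ms=3/2b
8) 5400.0ms=9b +1800.0ms=3b
Σ=12b of 12 (100bpm 6/8) — PASS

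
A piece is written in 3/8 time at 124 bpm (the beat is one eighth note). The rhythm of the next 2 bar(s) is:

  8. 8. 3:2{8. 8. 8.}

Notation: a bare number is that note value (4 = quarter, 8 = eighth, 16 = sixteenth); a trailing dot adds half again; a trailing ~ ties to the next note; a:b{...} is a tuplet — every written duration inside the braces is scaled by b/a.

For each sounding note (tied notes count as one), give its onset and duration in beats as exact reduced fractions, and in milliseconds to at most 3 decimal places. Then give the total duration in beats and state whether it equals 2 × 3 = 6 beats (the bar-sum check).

1) 0.0ms=0b +725.806ms=3/2b
2) 725.806ms=3/2b +725.806ms=3/2b
3) 1451.613ms=3b +483.871ms=1b
4) 1935.484ms=4b +483.871ms=1b
5) 2419.355ms=5b +483.871ms=1b
Σ=6b of 6 (124bpm 3/8) — PASS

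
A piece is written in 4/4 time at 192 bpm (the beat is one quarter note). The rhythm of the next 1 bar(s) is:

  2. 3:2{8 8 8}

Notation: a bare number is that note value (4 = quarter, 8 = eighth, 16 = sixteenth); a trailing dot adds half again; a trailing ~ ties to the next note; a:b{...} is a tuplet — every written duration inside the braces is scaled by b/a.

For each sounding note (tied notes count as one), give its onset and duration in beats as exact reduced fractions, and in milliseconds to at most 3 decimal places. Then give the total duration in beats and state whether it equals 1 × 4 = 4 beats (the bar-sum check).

1) 0.0ms=0b +937.5ms=3b
2) 937.5ms=3b +104.167ms=1/3b
3) 1041.667ms=10/3b +104.167ms=1/3b
4) 1145.833ms=11/3b +104.167ms=1/3b
Σ=4b of 4 (192bpm 4/4) — PASS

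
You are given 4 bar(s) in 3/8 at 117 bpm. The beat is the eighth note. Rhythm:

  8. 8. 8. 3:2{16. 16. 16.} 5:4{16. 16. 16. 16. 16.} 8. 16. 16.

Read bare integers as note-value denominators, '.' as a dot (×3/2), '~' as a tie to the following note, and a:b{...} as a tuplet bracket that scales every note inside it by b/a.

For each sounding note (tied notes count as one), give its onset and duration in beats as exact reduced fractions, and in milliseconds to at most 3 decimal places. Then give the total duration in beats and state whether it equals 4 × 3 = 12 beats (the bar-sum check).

1) 0.0ms=0b +769.231ms=3/2b
2) 769.231ms=3/2b +769.231ms=3/2b
3) 1538.462ms=3b +769.231ms=3/2b
4) 2307.692ms=9/2b +256.41ms=1/2b
5) 2564.103ms=5b +256.41ms=1/2b
6) 2820.513ms=11/2b +256.41ms=1/2b
7) 3076.923ms=6b +307.692ms=3/5b
8) 3384.615ms=33/5b +307.692ms=3/5b
9) 3692.308ms=36/5b +307.692ms=3/5b
10) 4000.0ms=39/5b +307.692ms=3/5b
11) 4307.692ms=42/5b +307.692ms=3/5b
12) 4615.385ms=9b +769.231ms=3/2b
13) 5384.615ms=21/2b +384.615ms=3/4b
14) 5769.231ms=45/4b +384.615ms=3/4b
Σ=12b of 12 (117bpm 3/8) — PASS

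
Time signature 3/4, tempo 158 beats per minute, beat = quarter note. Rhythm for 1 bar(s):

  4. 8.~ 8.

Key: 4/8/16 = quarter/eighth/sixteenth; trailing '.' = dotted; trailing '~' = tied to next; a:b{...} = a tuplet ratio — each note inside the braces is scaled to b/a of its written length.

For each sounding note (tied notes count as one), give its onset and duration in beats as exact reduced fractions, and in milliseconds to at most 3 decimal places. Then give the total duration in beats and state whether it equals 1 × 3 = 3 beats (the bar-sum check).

1) 0.0ms=0b +569.62ms=3/2b
2) 569.62ms=3/2b +569.62ms=3/2b
Σ=3b of 3 (158bpm 3/4) — PASS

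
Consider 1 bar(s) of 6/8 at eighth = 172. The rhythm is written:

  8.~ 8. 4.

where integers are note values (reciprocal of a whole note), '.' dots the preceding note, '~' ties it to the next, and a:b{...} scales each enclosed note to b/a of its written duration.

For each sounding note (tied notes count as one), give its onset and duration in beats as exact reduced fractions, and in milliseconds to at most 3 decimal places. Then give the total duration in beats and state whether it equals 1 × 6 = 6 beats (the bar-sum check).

1) 0.0ms=0b +1046.512ms=3b
2) 1046.512ms=3b +1046.512ms=3b
Σ=6b of 6 (172bpm 6/8) — PASS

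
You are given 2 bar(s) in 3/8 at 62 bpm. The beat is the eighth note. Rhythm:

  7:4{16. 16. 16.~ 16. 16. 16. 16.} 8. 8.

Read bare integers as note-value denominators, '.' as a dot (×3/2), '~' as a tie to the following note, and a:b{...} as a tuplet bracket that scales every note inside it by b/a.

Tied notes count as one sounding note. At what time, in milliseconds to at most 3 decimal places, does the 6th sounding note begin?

1. 0.0ms @ 0 + 414.747ms (3/7)
2. 414.747ms @ 3/7 + 414.747ms (3/7)
3. 829.493ms @ 6/7 + 829.493ms (6/7)
4. 1658.986ms @ 12/7 + 414.747ms (3/7)
5. 2073.733ms @ 15/7 + 414.747ms (3/7)
6. 2488.479ms @ 18/7 + 414.747ms (3/7)
7. 2903.226ms @ 3 + 1451.613ms (3/2)
8. 4354.839ms @ 9/2 + 1451.613ms (3/2)

note 6 onset = 18/7b = 2488.479ms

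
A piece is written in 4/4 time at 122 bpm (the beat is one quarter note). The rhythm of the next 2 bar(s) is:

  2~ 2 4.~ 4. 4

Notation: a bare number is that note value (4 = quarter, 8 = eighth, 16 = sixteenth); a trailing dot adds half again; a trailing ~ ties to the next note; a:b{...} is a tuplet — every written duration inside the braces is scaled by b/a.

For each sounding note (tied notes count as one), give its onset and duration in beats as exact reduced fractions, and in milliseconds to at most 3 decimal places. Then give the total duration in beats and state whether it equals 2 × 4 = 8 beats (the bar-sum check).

1) 0.0ms=0b +1967.213ms=4b
2) 1967.213ms=4b +1475.41ms=3b
3) 3442.623ms=7b +491.803ms=1b
Σ=8b of 8 (122bpm 4/4) — PASS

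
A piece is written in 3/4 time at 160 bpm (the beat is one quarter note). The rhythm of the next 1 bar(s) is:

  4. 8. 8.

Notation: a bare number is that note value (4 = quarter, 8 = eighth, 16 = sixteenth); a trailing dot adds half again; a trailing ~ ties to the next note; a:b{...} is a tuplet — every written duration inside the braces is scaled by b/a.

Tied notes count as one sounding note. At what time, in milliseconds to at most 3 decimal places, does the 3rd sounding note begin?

1. 0.0ms @ 0 + 562.5ms (3/2)
2. 562.5ms @ 3/2 + 281.25ms (3/4)
3. 843.75ms @ 9/4 + 281.25ms (3/4)

note 3 onset = 9/4b = 843.75ms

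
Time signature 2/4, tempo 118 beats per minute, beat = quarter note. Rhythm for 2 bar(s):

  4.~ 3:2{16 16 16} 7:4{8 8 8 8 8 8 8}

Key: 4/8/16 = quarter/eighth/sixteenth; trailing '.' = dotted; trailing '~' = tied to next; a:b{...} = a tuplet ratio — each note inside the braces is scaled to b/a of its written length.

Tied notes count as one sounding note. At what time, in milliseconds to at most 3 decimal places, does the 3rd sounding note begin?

note 3 onset = 11/6b = 932.203ms

1. 0.0ms @ 0 + 847.458ms (5/3)
2. 847.458ms @ 5/3 + 84.746ms (1/6)
3. 932.203ms @ 11/6 + 84.746ms (1/6)
4. 1016.949ms @ 2 + 145.278ms (2/7)
5. 1162.228ms @ 16/7 + 145.278ms (2/7)
6. 1307.506ms @ 18/7 + 145.278ms (2/7)
7. 1452.785ms @ 20/7 + 145.278ms (2/7)
8. 1598.063ms @ 22/7 + 145.278ms (2/7)
9. 1743.341ms @ 24/7 + 145.278ms (2/7)
10. 1888.62ms @ 26/7 + 145.278ms (2/7)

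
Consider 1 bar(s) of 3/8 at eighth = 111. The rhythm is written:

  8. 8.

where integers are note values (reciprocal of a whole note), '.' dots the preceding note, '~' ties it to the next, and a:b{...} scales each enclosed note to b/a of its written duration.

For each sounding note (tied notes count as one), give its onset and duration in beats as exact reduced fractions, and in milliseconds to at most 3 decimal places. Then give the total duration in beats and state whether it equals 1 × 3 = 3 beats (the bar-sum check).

1) 0.0ms=0b +810.811ms=3/2b
2) 810.811ms=3/2b +810.811ms=3/2b
Σ=3b of 3 (111bpm 3/8) — PASS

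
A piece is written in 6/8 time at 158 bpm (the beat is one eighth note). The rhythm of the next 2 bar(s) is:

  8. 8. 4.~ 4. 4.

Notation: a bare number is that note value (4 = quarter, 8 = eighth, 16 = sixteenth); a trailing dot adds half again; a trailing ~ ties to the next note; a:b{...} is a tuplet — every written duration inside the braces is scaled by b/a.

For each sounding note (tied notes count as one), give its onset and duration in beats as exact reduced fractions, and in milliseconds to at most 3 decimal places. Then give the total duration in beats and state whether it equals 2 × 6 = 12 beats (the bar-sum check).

1) 0.0ms=0b +569.62ms=3/2b
2) 569.62ms=3/2b +569.62ms=3/2b
3) 1139.241ms=3b +2278.481ms=6b
4) 3417.722ms=9b +1139.241ms=3b
Σ=12b of 12 (158bpm 6/8) — PASS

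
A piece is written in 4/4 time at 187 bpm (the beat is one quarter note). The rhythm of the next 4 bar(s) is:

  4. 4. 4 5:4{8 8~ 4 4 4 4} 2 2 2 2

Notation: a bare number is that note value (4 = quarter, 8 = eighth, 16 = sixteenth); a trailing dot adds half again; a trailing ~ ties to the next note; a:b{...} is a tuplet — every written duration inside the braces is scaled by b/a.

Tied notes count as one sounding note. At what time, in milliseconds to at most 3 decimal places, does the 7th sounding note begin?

1. 0.0ms @ 0 + 481.283ms (3/2)
2. 481.283ms @ 3/2 + 481.283ms (3/2)
3. 962.567ms @ 3 + 320.856ms (1)
4. 1283.422ms @ 4 + 128.342ms (2/5)
5. 1411.765ms @ 22/5 + 385.027ms (6/5)
6. 1796.791ms @ 28/5 + 256.684ms (4/5)
7. 2053.476ms @ 32/5 + 256.684ms (4/5)
8. 2310.16ms @ 36/5 + 256.684ms (4/5)
9. 2566.845ms @ 8 + 641.711ms (2)
10. 3208.556ms @ 10 + 641.711ms (2)
11. 3850.267ms @ 12 + 641.711ms (2)
12. 4491.979ms @ 14 + 641.711ms (2)

note 7 onset = 32/5b = 2053.476ms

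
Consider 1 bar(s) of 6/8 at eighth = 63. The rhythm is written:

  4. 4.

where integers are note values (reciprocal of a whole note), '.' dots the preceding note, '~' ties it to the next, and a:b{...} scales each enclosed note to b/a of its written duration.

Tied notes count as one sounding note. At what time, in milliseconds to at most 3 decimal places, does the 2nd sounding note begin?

note 2 onset = 3b = 2857.143ms

1. 0.0ms @ 0 + 2857.143ms (3)
2. 2857.143ms @ 3 + 2857.143ms (3)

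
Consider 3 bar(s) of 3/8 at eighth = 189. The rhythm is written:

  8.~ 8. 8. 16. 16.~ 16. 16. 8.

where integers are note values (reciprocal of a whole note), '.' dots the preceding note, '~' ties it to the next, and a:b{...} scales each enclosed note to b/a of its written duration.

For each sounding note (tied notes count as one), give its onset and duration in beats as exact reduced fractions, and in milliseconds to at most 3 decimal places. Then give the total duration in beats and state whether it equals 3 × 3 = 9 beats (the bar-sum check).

1) 0.0ms=0b +952.381ms=3b
2) 952.381ms=3b +476.19ms=3/2b
3) 1428.571ms=9/2b +238.095ms=3/4b
4) 1666.667ms=21/4b +476.19ms=3/2b
5) 2142.857ms=27/4b +238.095ms=3/4b
6) 2380.952ms=15/2b +476.19ms=3/2b
Σ=9b of 9 (189bpm 3/8) — PASS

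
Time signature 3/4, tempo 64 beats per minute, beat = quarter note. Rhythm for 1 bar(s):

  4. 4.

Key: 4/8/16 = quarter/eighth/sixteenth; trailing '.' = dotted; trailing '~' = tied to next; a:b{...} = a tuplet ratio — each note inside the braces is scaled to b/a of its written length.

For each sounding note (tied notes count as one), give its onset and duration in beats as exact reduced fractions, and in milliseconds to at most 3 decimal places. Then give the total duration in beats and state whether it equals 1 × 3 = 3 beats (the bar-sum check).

1) 0.0ms=0b +1406.25ms=3/2b
2) 1406.25ms=3/2b +1406.25ms=3/2b
Σ=3b of 3 (64bpm 3/4) — PASS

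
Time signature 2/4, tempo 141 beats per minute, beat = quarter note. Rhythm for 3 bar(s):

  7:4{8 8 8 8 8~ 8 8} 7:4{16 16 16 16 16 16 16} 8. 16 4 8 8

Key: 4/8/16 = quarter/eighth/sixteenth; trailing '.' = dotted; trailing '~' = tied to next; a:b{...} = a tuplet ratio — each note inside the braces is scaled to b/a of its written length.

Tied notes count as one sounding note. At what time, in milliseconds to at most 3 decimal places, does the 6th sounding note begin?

1. 0.0ms @ 0 + 121.581ms (2/7)
2. 121.581ms @ 2/7 + 121.581ms (2/7)
3. 243.161ms @ 4/7 + 121.581ms (2/7)
4. 364.742ms @ 6/7 + 121.581ms (2/7)
5. 486.322ms @ 8/7 + 243.161ms (4/7)
6. 729.483ms @ 12/7 + 121.581ms (2/7)
7. 851.064ms @ 2 + 60.79ms (1/7)
8. 911.854ms @ 15/7 + 60.79ms (1/7)
9. 972.644ms @ 16/7 + 60.79ms (1/7)
10. 1033.435ms @ 17/7 + 60.79ms (1/7)
11. 1094.225ms @ 18/7 + 60.79ms (1/7)
12. 1155.015ms @ 19/7 + 60.79ms (1/7)
13. 1215.805ms @ 20/7 + 60.79ms (1/7)
14. 1276.596ms @ 3 + 319.149ms (3/4)
15. 1595.745ms @ 15/4 + 106.383ms (1/4)
16. 1702.128ms @ 4 + 425.532ms (1)
17. 2127.66ms @ 5 + 212.766ms (1/2)
18. 2340.426ms @ 11/2 + 212.766ms (1/2)

note 6 onset = 12/7b = 729.483ms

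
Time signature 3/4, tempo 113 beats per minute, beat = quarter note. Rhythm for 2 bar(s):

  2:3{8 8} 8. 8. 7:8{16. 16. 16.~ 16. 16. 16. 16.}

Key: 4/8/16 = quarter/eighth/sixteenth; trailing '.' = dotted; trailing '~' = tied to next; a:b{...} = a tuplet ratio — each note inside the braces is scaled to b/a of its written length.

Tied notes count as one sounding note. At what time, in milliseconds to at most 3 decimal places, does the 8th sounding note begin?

note 8 onset = 33/7b = 2503.161ms

1. 0.0ms @ 0 + 398.23ms (3/4)
2. 398.23ms @ 3/4 + 398.23ms (3/4)
3. 796.46ms @ 3/2 + 398.23ms (3/4)
4. 1194.69ms @ 9/4 + 398.23ms (3/4)
5. 1592.92ms @ 3 + 227.56ms (3/7)
6. 1820.48ms @ 24/7 + 227.56ms (3/7)
7. 2048.04ms @ 27/7 + 455.12ms (6/7)
8. 2503.161ms @ 33/7 + 227.56ms (3/7)
9. 2730.721ms @ 36/7 + 227.56ms (3/7)
10. 2958.281ms @ 39/7 + 227.56ms (3/7)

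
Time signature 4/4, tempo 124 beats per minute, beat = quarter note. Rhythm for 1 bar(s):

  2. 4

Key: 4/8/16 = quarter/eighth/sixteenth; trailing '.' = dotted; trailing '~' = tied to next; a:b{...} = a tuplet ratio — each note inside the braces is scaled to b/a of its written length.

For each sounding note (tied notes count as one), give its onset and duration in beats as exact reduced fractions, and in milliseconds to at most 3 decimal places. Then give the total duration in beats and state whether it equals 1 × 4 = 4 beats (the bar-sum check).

1) 0.0ms=0b +1451.613ms=3b
2) 1451.613ms=3b +483.871ms=1b
Σ=4b of 4 (124bpm 4/4) — PASS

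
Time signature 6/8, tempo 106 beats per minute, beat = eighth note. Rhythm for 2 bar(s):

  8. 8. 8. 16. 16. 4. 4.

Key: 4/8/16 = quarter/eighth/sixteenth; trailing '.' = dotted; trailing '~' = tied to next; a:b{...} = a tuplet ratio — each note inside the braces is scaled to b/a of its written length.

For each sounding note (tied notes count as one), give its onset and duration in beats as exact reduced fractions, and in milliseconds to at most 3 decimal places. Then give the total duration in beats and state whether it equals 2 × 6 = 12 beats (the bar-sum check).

1) 0.0ms=0b +849.057ms=3/2b
2) 849.057ms=3/2b +849.057ms=3/2b
3) 1698.113ms=3b +849.057ms=3/2b
4) 2547.17ms=9/2b +424.528ms=3/4b
5) 2971.698ms=21/4b +424.528ms=3/4b
6) 3396.226ms=6b +1698.113ms=3b
7) 5094.34ms=9b +1698.113ms=3b
Σ=12b of 12 (106bpm 6/8) — PASS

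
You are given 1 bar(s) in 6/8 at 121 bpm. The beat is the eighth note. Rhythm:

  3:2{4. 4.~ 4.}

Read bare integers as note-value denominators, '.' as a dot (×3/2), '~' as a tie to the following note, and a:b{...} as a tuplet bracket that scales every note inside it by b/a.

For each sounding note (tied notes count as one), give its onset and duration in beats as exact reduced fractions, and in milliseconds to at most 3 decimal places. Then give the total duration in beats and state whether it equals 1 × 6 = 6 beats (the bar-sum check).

1) 0.0ms=0b +991.736ms=2b
2) 991.736ms=2b +1983.471ms=4b
Σ=6b of 6 (121bpm 6/8) — PASS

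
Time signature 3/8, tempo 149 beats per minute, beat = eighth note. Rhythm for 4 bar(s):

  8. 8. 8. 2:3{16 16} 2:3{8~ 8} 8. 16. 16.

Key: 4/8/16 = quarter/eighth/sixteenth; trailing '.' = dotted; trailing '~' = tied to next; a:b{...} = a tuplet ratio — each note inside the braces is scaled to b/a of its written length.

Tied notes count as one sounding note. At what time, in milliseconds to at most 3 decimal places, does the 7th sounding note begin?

1. 0.0ms @ 0 + 604.027ms (3/2)
2. 604.027ms @ 3/2 + 604.027ms (3/2)
3. 1208.054ms @ 3 + 604.027ms (3/2)
4. 1812.081ms @ 9/2 + 302.013ms (3/4)
5. 2114.094ms @ 21/4 + 302.013ms (3/4)
6. 2416.107ms @ 6 + 1208.054ms (3)
7. 3624.161ms @ 9 + 604.027ms (3/2)
8. 4228.188ms @ 21/2 + 302.013ms (3/4)
9. 4530.201ms @ 45/4 + 302.013ms (3/4)

note 7 onset = 9b = 3624.161ms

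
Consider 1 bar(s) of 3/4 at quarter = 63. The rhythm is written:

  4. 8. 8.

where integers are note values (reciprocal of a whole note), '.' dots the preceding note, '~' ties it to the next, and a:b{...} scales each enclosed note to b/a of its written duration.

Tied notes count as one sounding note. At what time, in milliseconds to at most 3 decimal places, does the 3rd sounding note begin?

note 3 onset = 9/4b = 2142.857ms

1. 0.0ms @ 0 + 1428.571ms (3/2)
2. 1428.571ms @ 3/2 + 714.286ms (3/4)
3. 2142.857ms @ 9/4 + 714.286ms (3/4)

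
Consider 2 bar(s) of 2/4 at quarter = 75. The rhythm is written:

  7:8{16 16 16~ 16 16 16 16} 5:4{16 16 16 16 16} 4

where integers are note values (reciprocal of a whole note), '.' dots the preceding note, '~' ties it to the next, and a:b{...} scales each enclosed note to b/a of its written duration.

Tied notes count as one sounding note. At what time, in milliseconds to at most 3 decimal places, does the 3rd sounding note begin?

1. 0.0ms @ 0 + 228.571ms (2/7)
2. 228.571ms @ 2/7 + 228.571ms (2/7)
3. 457.143ms @ 4/7 + 457.143ms (4/7)
4. 914.286ms @ 8/7 + 228.571ms (2/7)
5. 1142.857ms @ 10/7 + 228.571ms (2/7)
6. 1371.429ms @ 12/7 + 228.571ms (2/7)
7. 1600.0ms @ 2 + 160.0ms (1/5)
8. 1760.0ms @ 11/5 + 160.0ms (1/5)
9. 1920.0ms @ 12/5 + 160.0ms (1/5)
10. 2080.0ms @ 13/5 + 160.0ms (1/5)
11. 2240.0ms @ 14/5 + 160.0ms (1/5)
12. 2400.0ms @ 3 + 800.0ms (1)

note 3 onset = 4/7b = 457.143ms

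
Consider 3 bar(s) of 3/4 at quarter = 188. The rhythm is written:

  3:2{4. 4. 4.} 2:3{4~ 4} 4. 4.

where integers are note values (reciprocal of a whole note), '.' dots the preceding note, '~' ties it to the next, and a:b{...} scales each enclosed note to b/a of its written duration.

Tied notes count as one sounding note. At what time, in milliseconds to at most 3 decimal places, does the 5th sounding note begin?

note 5 onset = 6b = 1914.894ms

1. 0.0ms @ 0 + 319.149ms (1)
2. 319.149ms @ 1 + 319.149ms (1)
3. 638.298ms @ 2 + 319.149ms (1)
4. 957.447ms @ 3 + 957.447ms (3)
5. 1914.894ms @ 6 + 478.723ms (3/2)
6. 2393.617ms @ 15/2 + 478.723ms (3/2)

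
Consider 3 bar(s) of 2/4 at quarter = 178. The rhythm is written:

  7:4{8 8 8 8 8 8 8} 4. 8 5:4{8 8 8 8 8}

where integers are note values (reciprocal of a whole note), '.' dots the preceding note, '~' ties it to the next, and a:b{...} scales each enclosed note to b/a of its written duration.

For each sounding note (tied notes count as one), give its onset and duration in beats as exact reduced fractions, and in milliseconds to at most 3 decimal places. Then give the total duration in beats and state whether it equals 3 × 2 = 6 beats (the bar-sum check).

1) 0.0ms=0b +96.308ms=2/7b
2) 96.308ms=2/7b +96.308ms=2/7b
3) 192.616ms=4/7b +96.308ms=2/7b
4) 288.925ms=6/7b +96.308ms=2/7b
5) 385.233ms=8/7b +96.308ms=2/7b
6) 481.541ms=10/7b +96.308ms=2/7b
7) 577.849ms=12/7b +96.308ms=2/7b
8) 674.157ms=2b +505.618ms=3/2b
9) 1179.775ms=7/2b +168.539ms=1/2b
10) 1348.315ms=4b +134.831ms=2/5b
11) 1483.146ms=22/5b +134.831ms=2/5b
12) 1617.978ms=24/5b +134.831ms=2/5b
13) 1752.809ms=26/5b +134.831ms=2/5b
14) 1887.64ms=28/5b +134.831ms=2/5b
Σ=6b of 6 (178bpm 2/4) — PASS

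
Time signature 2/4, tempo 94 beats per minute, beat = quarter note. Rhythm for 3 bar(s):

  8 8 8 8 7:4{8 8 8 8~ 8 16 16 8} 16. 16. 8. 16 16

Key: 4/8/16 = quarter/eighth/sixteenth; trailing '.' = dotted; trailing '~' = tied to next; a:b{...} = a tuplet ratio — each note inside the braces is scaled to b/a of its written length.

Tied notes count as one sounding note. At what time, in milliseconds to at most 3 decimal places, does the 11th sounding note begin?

1. 0.0ms @ 0 + 319.149ms (1/2)
2. 319.149ms @ 1/2 + 319.149ms (1/2)
3. 638.298ms @ 1 + 319.149ms (1/2)
4. 957.447ms @ 3/2 + 319.149ms (1/2)
5. 1276.596ms @ 2 + 182.371ms (2/7)
6. 1458.967ms @ 16/7 + 182.371ms (2/7)
7. 1641.337ms @ 18/7 + 182.371ms (2/7)
8. 1823.708ms @ 20/7 + 364.742ms (4/7)
9. 2188.45ms @ 24/7 + 91.185ms (1/7)
10. 2279.635ms @ 25/7 + 91.185ms (1/7)
11. 2370.821ms @ 26/7 + 182.371ms (2/7)
12. 2553.191ms @ 4 + 239.362ms (3/8)
13. 2792.553ms @ 35/8 + 239.362ms (3/8)
14. 3031.915ms @ 19/4 + 478.723ms (3/4)
15. 3510.638ms @ 11/2 + 159.574ms (1/4)
16. 3670.213ms @ 23/4 + 159.574ms (1/4)

note 11 onset = 26/7b = 2370.821ms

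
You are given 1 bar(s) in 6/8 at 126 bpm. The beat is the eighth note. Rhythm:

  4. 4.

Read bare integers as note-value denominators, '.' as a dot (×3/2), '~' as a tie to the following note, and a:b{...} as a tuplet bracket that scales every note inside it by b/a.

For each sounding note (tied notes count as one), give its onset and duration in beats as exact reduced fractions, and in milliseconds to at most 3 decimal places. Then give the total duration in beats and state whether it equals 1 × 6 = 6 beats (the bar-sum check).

1) 0.0ms=0b +1428.571ms=3b
2) 1428.571ms=3b +1428.571ms=3b
Σ=6b of 6 (126bpm 6/8) — PASS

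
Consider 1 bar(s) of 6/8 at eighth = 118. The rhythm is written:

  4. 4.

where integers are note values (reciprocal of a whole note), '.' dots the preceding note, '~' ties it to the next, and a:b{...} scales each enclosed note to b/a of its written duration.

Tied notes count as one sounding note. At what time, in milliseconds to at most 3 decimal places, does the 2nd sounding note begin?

1. 0.0ms @ 0 + 1525.424ms (3)
2. 1525.424ms @ 3 + 1525.424ms (3)

note 2 onset = 3b = 1525.424ms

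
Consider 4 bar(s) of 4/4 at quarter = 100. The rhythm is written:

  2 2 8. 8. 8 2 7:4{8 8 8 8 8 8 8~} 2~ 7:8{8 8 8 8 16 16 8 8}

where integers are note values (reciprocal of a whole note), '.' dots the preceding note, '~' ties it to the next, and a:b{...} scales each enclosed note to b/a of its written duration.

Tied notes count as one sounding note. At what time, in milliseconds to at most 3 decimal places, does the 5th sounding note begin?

note 5 onset = 11/2b = 3300.0ms

1. 0.0ms @ 0 + 1200.0ms (2)
2. 1200.0ms @ 2 + 1200.0ms (2)
3. 2400.0ms @ 4 + 450.0ms (3/4)
4. 2850.0ms @ 19/4 + 450.0ms (3/4)
5. 3300.0ms @ 11/2 + 300.0ms (1/2)
6. 3600.0ms @ 6 + 1200.0ms (2)
7. 4800.0ms @ 8 + 171.429ms (2/7)
8. 4971.429ms @ 58/7 + 171.429ms (2/7)
9. 5142.857ms @ 60/7 + 171.429ms (2/7)
10. 5314.286ms @ 62/7 + 171.429ms (2/7)
11. 5485.714ms @ 64/7 + 171.429ms (2/7)
12. 5657.143ms @ 66/7 + 171.429ms (2/7)
13. 5828.571ms @ 68/7 + 1714.286ms (20/7)
14. 7542.857ms @ 88/7 + 342.857ms (4/7)
15. 7885.714ms @ 92/7 + 342.857ms (4/7)
16. 8228.571ms @ 96/7 + 342.857ms (4/7)
17. 8571.429ms @ 100/7 + 171.429ms (2/7)
18. 8742.857ms @ 102/7 + 171.429ms (2/7)
19. 8914.286ms @ 104/7 + 342.857ms (4/7)
20. 9257.143ms @ 108/7 + 342.857ms (4/7)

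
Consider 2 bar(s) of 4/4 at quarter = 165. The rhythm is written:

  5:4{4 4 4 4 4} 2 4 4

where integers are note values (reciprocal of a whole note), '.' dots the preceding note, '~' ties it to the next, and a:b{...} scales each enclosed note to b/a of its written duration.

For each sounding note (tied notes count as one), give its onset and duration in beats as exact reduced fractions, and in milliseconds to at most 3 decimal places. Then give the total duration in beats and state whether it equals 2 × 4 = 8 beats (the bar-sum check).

1) 0.0ms=0b +290.909ms=4/5b
2) 290.909ms=4/5b +290.909ms=4/5b
3) 581.818ms=8/5b +290.909ms=4/5b
4) 872.727ms=12/5b +290.909ms=4/5b
5) 1163.636ms=16/5b +290.909ms=4/5b
6) 1454.545ms=4b +727.273ms=2b
7) 2181.818ms=6b +363.636ms=1b
8) 2545.455ms=7b +363.636ms=1b
Σ=8b of 8 (165bpm 4/4) — PASS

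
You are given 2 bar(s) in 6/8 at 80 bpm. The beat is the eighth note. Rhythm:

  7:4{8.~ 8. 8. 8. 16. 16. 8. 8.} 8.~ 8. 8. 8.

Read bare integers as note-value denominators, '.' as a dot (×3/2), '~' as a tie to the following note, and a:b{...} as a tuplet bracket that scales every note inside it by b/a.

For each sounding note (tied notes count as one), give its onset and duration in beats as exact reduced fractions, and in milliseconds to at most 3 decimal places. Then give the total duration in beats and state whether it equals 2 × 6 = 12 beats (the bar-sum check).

1) 0.0ms=0b +1285.714ms=12/7b
2) 1285.714ms=12/7b +642.857ms=6/7b
3) 1928.571ms=18/7b +642.857ms=6/7b
4) 2571.429ms=24/7b +321.429ms=3/7b
5) 2892.857ms=27/7b +321.429ms=3/7b
6) 3214.286ms=30/7b +642.857ms=6/7b
7) 3857.143ms=36/7b +642.857ms=6/7b
8) 4500.0ms=6b +2250.0ms=3b
9) 6750.0ms=9b +1125.0ms=3/2b
10) 7875.0ms=21/2b +1125.0ms=3/2b
Σ=12b of 12 (80bpm 6/8) — PASS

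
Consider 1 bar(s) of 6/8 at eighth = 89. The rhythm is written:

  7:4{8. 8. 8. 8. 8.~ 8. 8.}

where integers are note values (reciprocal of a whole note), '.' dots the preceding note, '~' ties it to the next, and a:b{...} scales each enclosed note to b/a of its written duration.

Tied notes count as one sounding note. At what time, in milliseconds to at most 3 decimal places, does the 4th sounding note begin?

1. 0.0ms @ 0 + 577.849ms (6/7)
2. 577.849ms @ 6/7 + 577.849ms (6/7)
3. 1155.698ms @ 12/7 + 577.849ms (6/7)
4. 1733.547ms @ 18/7 + 577.849ms (6/7)
5. 2311.396ms @ 24/7 + 1155.698ms (12/7)
6. 3467.095ms @ 36/7 + 577.849ms (6/7)

note 4 onset = 18/7b = 1733.547ms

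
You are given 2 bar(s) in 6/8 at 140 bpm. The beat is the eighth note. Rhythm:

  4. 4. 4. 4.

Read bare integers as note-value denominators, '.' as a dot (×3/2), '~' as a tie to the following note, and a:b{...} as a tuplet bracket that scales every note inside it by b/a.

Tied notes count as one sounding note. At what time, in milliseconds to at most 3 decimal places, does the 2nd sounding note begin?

note 2 onset = 3b = 1285.714ms

1. 0.0ms @ 0 + 1285.714ms (3)
2. 1285.714ms @ 3 + 1285.714ms (3)
3. 2571.429ms @ 6 + 1285.714ms (3)
4. 3857.143ms @ 9 + 1285.714ms (3)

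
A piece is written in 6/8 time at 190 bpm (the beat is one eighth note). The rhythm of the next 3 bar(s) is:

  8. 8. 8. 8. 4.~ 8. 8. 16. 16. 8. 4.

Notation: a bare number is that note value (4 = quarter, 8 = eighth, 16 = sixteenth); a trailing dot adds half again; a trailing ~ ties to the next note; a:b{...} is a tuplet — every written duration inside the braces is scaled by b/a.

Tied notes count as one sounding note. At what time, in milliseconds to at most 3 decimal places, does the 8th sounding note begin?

1. 0.0ms @ 0 + 473.684ms (3/2)
2. 473.684ms @ 3/2 + 473.684ms (3/2)
3. 947.368ms @ 3 + 473.684ms (3/2)
4. 1421.053ms @ 9/2 + 473.684ms (3/2)
5. 1894.737ms @ 6 + 1421.053ms (9/2)
6. 3315.789ms @ 21/2 + 473.684ms (3/2)
7. 3789.474ms @ 12 + 236.842ms (3/4)
8. 4026.316ms @ 51/4 + 236.842ms (3/4)
9. 4263.158ms @ 27/2 + 473.684ms (3/2)
10. 4736.842ms @ 15 + 947.368ms (3)

note 8 onset = 51/4b = 4026.316ms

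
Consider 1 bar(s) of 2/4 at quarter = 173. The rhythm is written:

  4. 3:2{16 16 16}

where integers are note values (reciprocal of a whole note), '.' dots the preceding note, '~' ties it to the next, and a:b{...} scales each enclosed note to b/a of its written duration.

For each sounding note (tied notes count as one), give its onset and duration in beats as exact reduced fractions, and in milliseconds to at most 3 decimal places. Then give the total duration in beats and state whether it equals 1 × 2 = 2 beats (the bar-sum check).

1) 0.0ms=0b +520.231ms=3/2b
2) 520.231ms=3/2b +57.803ms=1/6b
3) 578.035ms=5/3b +57.803ms=1/6b
4) 635.838ms=11/6b +57.803ms=1/6b
Σ=2b of 2 (173bpm 2/4) — PASS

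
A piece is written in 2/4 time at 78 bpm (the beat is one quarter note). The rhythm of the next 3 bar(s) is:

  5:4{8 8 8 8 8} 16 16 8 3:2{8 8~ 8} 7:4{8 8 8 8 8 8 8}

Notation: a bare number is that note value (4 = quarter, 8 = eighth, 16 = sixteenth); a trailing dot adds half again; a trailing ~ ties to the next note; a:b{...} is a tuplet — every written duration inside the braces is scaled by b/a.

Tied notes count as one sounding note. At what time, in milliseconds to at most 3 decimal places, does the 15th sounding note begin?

1. 0.0ms @ 0 + 307.692ms (2/5)
2. 307.692ms @ 2/5 + 307.692ms (2/5)
3. 615.385ms @ 4/5 + 307.692ms (2/5)
4. 923.077ms @ 6/5 + 307.692ms (2/5)
5. 1230.769ms @ 8/5 + 307.692ms (2/5)
6. 1538.462ms @ 2 + 192.308ms (1/4)
7. 1730.769ms @ 9/4 + 192.308ms (1/4)
8. 1923.077ms @ 5/2 + 384.615ms (1/2)
9. 2307.692ms @ 3 + 256.41ms (1/3)
10. 2564.103ms @ 10/3 + 512.821ms (2/3)
11. 3076.923ms @ 4 + 219.78ms (2/7)
12. 3296.703ms @ 30/7 + 219.78ms (2/7)
13. 3516.484ms @ 32/7 + 219.78ms (2/7)
14. 3736.264ms @ 34/7 + 219.78ms (2/7)
15. 3956.044ms @ 36/7 + 219.78ms (2/7)
16. 4175.824ms @ 38/7 + 219.78ms (2/7)
17. 4395.604ms @ 40/7 + 219.78ms (2/7)

note 15 onset = 36/7b = 3956.044ms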